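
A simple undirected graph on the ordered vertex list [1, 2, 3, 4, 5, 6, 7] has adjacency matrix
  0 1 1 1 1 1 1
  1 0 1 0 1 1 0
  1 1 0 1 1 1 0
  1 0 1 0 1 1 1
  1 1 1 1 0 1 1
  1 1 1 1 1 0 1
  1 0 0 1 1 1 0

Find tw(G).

A width-4 tree decomposition is:
Bags: B1 = {1, 3, 4, 5, 6}  B2 = {1, 2, 3, 5, 6}  B3 = {1, 4, 5, 6, 7}
Tree: B1–B2, B1–B3
Each bag holds 5 vertices, so the decomposition has width 4, which upper-bounds the treewidth. For the lower bound, the 5 vertices {1, 2, 3, 5, 6} are pairwise adjacent, and any tree decomposition puts a clique entirely inside one bag — forcing width ≥ 4. Therefore the treewidth is 4.

4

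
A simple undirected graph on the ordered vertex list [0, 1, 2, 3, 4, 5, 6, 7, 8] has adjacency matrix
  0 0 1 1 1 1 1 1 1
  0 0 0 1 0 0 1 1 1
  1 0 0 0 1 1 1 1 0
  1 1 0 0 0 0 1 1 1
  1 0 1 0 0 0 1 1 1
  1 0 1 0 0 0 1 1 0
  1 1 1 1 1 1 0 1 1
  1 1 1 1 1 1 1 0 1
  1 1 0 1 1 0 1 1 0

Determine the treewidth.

4

A width-4 tree decomposition is:
Bags: B1 = {0, 3, 6, 7, 8}  B2 = {1, 3, 6, 7, 8}  B3 = {0, 4, 6, 7, 8}  B4 = {0, 2, 4, 6, 7}  B5 = {0, 2, 5, 6, 7}
Tree: B1–B2, B1–B3, B3–B4, B4–B5
Each bag holds 5 vertices, so the decomposition has width 4, which upper-bounds the treewidth. Conversely, {0, 3, 6, 7, 8} is a clique of size 5, and the vertices of any clique must share a bag in every tree decomposition; so some bag has ≥ 5 vertices and tw(G) ≥ 4. The upper and lower bounds meet at 4, so that is the treewidth.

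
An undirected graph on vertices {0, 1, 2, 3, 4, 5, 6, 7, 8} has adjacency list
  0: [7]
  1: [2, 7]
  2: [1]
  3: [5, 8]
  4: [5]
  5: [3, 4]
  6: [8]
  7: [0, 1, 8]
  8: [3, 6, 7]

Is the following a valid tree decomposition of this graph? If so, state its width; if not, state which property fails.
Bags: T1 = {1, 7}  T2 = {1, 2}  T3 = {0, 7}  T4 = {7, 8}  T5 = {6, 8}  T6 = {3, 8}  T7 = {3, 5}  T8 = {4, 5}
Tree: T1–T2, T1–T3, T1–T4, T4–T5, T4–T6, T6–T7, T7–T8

Checking the three conditions: (i) the bags cover all of {0, 1, 2, 3, 4, 5, 6, 7, 8}; (ii) for each edge, some bag contains both endpoints; (iii) the bags containing any fixed vertex form a subtree. All hold, so the decomposition is valid with width 2 − 1 = 1.

Yes; width 1.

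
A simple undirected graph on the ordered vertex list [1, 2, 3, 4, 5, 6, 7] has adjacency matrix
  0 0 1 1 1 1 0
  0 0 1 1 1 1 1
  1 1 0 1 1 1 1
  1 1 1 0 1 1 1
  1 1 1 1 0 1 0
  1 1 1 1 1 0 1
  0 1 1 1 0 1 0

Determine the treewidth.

4

A width-4 tree decomposition is:
Bags: B1 = {2, 3, 4, 5, 6}  B2 = {2, 3, 4, 6, 7}  B3 = {1, 3, 4, 5, 6}
Tree: B1–B2, B1–B3
The largest bag has 5 vertices, giving width 4; this decomposition certifies tw(G) ≤ 4. Conversely, {1, 3, 4, 5, 6} is a clique of size 5, and the vertices of any clique must share a bag in every tree decomposition; so some bag has ≥ 5 vertices and tw(G) ≥ 4. Therefore the treewidth is 4.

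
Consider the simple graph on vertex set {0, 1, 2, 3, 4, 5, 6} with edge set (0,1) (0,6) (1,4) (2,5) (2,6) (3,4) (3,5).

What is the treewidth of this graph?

2

A width-2 tree decomposition is:
Bags: B1 = {2, 3, 5}  B2 = {2, 3, 6}  B3 = {0, 3, 6}  B4 = {0, 1, 3}  B5 = {1, 3, 4}
Tree: B1–B2, B2–B3, B3–B4, B4–B5
The largest bag has 3 vertices, giving width 2; this decomposition certifies tw(G) ≤ 2. The edges 3–5–2–6–0–1–4–3 form a cycle, so G is not a tree and its treewidth is at least 2. Combining the bounds, tw(G) = 2.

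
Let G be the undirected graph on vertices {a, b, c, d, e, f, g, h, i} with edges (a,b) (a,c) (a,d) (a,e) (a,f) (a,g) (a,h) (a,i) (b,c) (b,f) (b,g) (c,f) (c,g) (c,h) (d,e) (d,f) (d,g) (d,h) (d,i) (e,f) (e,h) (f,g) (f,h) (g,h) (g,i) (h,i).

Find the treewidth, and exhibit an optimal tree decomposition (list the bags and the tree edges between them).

Treewidth 4.
Bags: B1 = {a, d, f, g, h}  B2 = {a, c, f, g, h}  B3 = {a, d, e, f, h}  B4 = {a, d, g, h, i}  B5 = {a, b, c, f, g}
Tree: B1–B2, B1–B3, B1–B4, B2–B5

The largest bag has 5 vertices, giving width 4; this decomposition certifies tw(G) ≤ 4. On the other hand G contains the 5-clique {a, d, f, g, h}. A clique must lie in a single bag of any decomposition, so no decomposition can have width below 4. The upper and lower bounds meet at 4, so that is the treewidth.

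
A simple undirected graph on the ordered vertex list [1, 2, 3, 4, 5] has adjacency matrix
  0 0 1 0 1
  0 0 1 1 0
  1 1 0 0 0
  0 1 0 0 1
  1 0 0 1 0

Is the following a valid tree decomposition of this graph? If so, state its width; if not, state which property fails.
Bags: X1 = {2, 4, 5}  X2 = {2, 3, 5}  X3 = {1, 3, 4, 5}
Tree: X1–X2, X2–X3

A tree decomposition must satisfy three properties: every vertex lies in some bag; for every edge, both endpoints lie together in some bag; and for every vertex, the bags containing it form a connected subtree. Here bags containing vertex 4 are not connected in the tree, so the decomposition is invalid.

No — bags containing vertex 4 are not connected in the tree.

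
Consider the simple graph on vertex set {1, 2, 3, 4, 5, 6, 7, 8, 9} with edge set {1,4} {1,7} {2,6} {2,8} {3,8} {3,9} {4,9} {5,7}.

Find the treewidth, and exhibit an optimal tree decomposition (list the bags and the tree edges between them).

Treewidth 1.
One optimal decomposition is:
Bags: B1 = {5, 7}  B2 = {1, 7}  B3 = {1, 4}  B4 = {4, 9}  B5 = {3, 9}  B6 = {3, 8}  B7 = {2, 8}  B8 = {2, 6}
Tree: B1–B2, B2–B3, B3–B4, B4–B5, B5–B6, B6–B7, B7–B8

Every bag has size at most 2, so the width is 2 − 1 = 1 and tw(G) ≤ 1. Any graph with an edge has treewidth ≥ 1, and G has the edge 5–7. Therefore the treewidth is 1.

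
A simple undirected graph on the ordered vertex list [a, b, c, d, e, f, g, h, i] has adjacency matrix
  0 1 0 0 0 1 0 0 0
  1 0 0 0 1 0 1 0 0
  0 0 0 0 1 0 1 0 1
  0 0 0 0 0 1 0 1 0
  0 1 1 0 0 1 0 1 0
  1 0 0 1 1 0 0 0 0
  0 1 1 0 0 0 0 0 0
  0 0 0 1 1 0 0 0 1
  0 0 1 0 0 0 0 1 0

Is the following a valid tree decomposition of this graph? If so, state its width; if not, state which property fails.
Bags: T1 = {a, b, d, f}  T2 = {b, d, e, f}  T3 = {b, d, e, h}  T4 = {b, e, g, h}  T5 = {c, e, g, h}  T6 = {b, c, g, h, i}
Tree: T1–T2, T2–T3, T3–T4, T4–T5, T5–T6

A tree decomposition must satisfy three properties: every vertex lies in some bag; for every edge, both endpoints lie together in some bag; and for every vertex, the bags containing it form a connected subtree. Here bags containing vertex b are not connected in the tree, so the decomposition is invalid.

No — bags containing vertex b are not connected in the tree.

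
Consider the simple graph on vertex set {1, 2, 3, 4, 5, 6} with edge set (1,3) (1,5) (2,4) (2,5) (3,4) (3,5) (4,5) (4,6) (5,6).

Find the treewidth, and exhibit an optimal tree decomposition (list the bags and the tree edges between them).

Treewidth 2.
One optimal decomposition is:
Bags: B1 = {3, 4, 5}  B2 = {4, 5, 6}  B3 = {2, 4, 5}  B4 = {1, 3, 5}
Tree: B1–B2, B1–B3, B1–B4

Every bag has size at most 3, so the width is 3 − 1 = 2 and tw(G) ≤ 2. Conversely, {1, 3, 5} is a clique of size 3, and the vertices of any clique must share a bag in every tree decomposition; so some bag has ≥ 3 vertices and tw(G) ≥ 2. The upper and lower bounds meet at 2, so that is the treewidth.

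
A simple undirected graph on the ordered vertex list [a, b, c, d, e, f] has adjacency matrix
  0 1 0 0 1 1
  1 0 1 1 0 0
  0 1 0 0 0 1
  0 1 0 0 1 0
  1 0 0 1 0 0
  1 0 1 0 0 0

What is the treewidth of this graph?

A width-2 tree decomposition is:
Bags: B1 = {a, c, f}  B2 = {a, b, c}  B3 = {a, b, e}  B4 = {b, d, e}
Tree: B1–B2, B2–B3, B3–B4
The largest bag has 3 vertices, giving width 2; this decomposition certifies tw(G) ≤ 2. The edges f–c–b–a–f form a cycle, so G is not a tree and its treewidth is at least 2. The upper and lower bounds meet at 2, so that is the treewidth.

2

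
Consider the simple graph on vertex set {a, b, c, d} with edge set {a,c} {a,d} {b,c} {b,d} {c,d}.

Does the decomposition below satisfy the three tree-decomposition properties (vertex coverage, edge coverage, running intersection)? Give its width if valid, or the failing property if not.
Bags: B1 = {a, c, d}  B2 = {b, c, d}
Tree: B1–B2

Vertex coverage: the bags together contain {a, b, c, d}, the full vertex set. Edge coverage: each edge of G has both endpoints in at least one bag. Running intersection: for every vertex, the bags containing it form a connected subtree. All three properties hold, so this is a valid tree decomposition of width max|bag| − 1 = 2, and hence tw(G) ≤ 2.

Yes; width 2.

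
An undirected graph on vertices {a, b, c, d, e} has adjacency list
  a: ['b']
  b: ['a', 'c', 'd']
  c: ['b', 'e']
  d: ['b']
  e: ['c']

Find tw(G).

A width-1 tree decomposition is:
Bags: B1 = {b, c}  B2 = {a, b}  B3 = {c, e}  B4 = {b, d}
Tree: B1–B2, B1–B3, B1–B4
The largest bag has 2 vertices, giving width 1; this decomposition certifies tw(G) ≤ 1. G has an edge, so its treewidth is at least 1. Hence tw(G) = 1 exactly.

1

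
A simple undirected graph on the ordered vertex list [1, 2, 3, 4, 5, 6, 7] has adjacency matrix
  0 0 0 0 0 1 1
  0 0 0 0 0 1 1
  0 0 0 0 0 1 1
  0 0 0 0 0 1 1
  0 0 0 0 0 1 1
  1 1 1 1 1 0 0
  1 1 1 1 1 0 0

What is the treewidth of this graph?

2

A width-2 tree decomposition is:
Bags: B1 = {3, 6, 7}  B2 = {2, 6, 7}  B3 = {4, 6, 7}  B4 = {5, 6, 7}  B5 = {1, 6, 7}
Tree: B1–B2, B2–B3, B3–B4, B4–B5
Every bag has size at most 3, so the width is 3 − 1 = 2 and tw(G) ≤ 2. Since 7–3–6–2–7 is a cycle in G, G is not acyclic. Forests are exactly the graphs of treewidth ≤ 1, so tw(G) ≥ 2. Hence tw(G) = 2 exactly.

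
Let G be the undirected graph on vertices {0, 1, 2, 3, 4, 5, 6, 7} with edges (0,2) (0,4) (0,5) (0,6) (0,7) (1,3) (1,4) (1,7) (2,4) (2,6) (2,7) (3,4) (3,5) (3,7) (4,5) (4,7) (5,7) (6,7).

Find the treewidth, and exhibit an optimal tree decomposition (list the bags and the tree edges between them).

Treewidth 3.
Bags: B1 = {0, 2, 4, 7}  B2 = {0, 2, 6, 7}  B3 = {0, 4, 5, 7}  B4 = {3, 4, 5, 7}  B5 = {1, 3, 4, 7}
Tree: B1–B2, B1–B3, B3–B4, B4–B5

Every bag has size at most 4, so the width is 4 − 1 = 3 and tw(G) ≤ 3. Conversely, {0, 2, 4, 7} is a clique of size 4, and the vertices of any clique must share a bag in every tree decomposition; so some bag has ≥ 4 vertices and tw(G) ≥ 3. Combining the bounds, tw(G) = 3.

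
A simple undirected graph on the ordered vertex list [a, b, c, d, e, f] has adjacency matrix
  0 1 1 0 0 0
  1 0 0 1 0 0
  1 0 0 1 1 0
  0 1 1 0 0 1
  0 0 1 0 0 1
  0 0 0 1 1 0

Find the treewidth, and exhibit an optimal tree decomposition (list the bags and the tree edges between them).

Treewidth 2.
One optimal decomposition is:
Bags: B1 = {c, e, f}  B2 = {c, d, f}  B3 = {a, c, d}  B4 = {a, b, d}
Tree: B1–B2, B2–B3, B3–B4

Every bag has size at most 3, so the width is 3 − 1 = 2 and tw(G) ≤ 2. For the lower bound, G contains the cycle e–f–d–c–e, so G is not a forest; only forests have treewidth ≤ 1, hence tw(G) ≥ 2. Combining the bounds, tw(G) = 2.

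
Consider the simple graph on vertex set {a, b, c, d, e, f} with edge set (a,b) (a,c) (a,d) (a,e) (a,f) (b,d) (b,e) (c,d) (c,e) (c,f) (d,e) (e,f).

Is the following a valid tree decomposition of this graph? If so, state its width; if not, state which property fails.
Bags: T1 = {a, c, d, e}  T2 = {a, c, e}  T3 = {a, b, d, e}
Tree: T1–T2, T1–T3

No — vertex f appears in no bag.

A tree decomposition must satisfy three properties: every vertex lies in some bag; for every edge, both endpoints lie together in some bag; and for every vertex, the bags containing it form a connected subtree. Here vertex f appears in no bag, so the decomposition is invalid.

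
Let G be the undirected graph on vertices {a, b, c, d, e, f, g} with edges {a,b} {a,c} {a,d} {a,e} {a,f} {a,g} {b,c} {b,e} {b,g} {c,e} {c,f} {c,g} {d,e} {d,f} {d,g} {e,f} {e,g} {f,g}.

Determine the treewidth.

A width-4 tree decomposition is:
Bags: B1 = {a, c, e, f, g}  B2 = {a, d, e, f, g}  B3 = {a, b, c, e, g}
Tree: B1–B2, B1–B3
The largest bag has 5 vertices, giving width 4; this decomposition certifies tw(G) ≤ 4. For the lower bound, the 5 vertices {a, d, e, f, g} are pairwise adjacent, and any tree decomposition puts a clique entirely inside one bag — forcing width ≥ 4. Hence tw(G) = 4 exactly.

4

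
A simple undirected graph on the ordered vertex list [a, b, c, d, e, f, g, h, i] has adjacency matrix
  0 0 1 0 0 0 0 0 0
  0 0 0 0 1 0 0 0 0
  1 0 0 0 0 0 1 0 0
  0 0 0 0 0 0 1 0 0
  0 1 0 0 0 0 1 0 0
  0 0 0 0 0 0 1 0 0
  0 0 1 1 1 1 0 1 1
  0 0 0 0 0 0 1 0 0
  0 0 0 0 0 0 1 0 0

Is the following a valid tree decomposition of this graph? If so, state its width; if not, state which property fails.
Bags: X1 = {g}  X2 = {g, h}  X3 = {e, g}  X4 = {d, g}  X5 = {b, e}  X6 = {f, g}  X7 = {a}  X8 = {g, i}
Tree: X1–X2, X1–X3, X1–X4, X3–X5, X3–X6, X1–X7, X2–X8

No — vertex c appears in no bag.

A tree decomposition must satisfy three properties: every vertex lies in some bag; for every edge, both endpoints lie together in some bag; and for every vertex, the bags containing it form a connected subtree. Here vertex c appears in no bag, so the decomposition is invalid.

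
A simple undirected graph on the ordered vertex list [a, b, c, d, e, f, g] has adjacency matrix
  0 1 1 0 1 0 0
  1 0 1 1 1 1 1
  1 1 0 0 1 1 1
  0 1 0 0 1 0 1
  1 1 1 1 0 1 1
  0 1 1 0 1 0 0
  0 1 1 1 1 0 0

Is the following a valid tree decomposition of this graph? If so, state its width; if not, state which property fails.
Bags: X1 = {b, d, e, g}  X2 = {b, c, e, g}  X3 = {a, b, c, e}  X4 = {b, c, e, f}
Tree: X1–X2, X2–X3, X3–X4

Checking the three conditions: (i) the bags cover all of {a, b, c, d, e, f, g}; (ii) for each edge, some bag contains both endpoints; (iii) the bags containing any fixed vertex form a subtree. All hold, so the decomposition is valid with width 4 − 1 = 3.

Yes; width 3.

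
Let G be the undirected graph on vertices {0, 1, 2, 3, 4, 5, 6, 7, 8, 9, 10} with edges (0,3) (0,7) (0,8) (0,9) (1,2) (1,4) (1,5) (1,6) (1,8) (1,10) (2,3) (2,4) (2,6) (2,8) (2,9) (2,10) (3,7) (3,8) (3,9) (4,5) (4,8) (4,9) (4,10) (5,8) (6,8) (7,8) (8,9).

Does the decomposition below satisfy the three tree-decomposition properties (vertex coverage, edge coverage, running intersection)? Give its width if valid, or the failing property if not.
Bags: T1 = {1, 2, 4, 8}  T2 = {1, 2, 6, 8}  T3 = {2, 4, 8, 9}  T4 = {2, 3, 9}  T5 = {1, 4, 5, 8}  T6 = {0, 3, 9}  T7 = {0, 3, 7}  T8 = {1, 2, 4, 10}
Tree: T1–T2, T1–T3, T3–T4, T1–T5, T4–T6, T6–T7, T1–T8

No — edge (8,3) lies in no bag.

A tree decomposition must satisfy three properties: every vertex lies in some bag; for every edge, both endpoints lie together in some bag; and for every vertex, the bags containing it form a connected subtree. Here edge (8,3) lies in no bag, so the decomposition is invalid.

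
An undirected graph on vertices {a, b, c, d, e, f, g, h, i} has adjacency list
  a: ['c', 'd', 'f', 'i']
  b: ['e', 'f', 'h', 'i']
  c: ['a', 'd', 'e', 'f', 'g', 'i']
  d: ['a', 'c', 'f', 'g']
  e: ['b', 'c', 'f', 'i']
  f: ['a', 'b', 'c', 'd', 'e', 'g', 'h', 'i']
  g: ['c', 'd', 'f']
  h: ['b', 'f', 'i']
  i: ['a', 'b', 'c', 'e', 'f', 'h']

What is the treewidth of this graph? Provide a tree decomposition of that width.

Each bag holds 4 vertices, so the decomposition has width 3, which upper-bounds the treewidth. On the other hand G contains the 4-clique {c, d, f, g}. A clique must lie in a single bag of any decomposition, so no decomposition can have width below 3. Hence tw(G) = 3 exactly.

Treewidth 3.
One optimal decomposition is:
Bags: B1 = {a, c, f, i}  B2 = {c, e, f, i}  B3 = {a, c, d, f}  B4 = {b, e, f, i}  B5 = {c, d, f, g}  B6 = {b, f, h, i}
Tree: B1–B2, B1–B3, B2–B4, B3–B5, B4–B6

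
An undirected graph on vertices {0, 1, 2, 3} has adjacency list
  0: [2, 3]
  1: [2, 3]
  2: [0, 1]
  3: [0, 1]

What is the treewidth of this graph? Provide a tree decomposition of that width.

Treewidth 2.
Bags: B1 = {0, 1, 2}  B2 = {0, 1, 3}
Tree: B1–B2

The largest bag has 3 vertices, giving width 2; this decomposition certifies tw(G) ≤ 2. For the lower bound, G contains the cycle 0–2–1–3–0, so G is not a forest; only forests have treewidth ≤ 1, hence tw(G) ≥ 2. Hence tw(G) = 2 exactly.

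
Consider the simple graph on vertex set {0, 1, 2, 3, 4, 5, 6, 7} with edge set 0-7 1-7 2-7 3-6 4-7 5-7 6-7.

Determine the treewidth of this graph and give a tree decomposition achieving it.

Treewidth 1.
One optimal decomposition is:
Bags: B1 = {0, 7}  B2 = {4, 7}  B3 = {6, 7}  B4 = {5, 7}  B5 = {2, 7}  B6 = {1, 7}  B7 = {3, 6}
Tree: B1–B2, B2–B3, B2–B4, B3–B5, B4–B6, B3–B7

Every bag has size at most 2, so the width is 2 − 1 = 1 and tw(G) ≤ 1. G has an edge, so its treewidth is at least 1. Hence tw(G) = 1 exactly.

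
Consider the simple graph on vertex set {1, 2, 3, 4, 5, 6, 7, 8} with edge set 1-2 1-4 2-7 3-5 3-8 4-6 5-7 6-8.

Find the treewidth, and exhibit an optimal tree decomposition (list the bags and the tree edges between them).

Treewidth 2.
One such decomposition:
Bags: B1 = {1, 2, 4}  B2 = {2, 4, 6}  B3 = {2, 6, 8}  B4 = {2, 3, 8}  B5 = {2, 3, 5}  B6 = {2, 5, 7}
Tree: B1–B2, B2–B3, B3–B4, B4–B5, B5–B6

Every bag has size at most 3, so the width is 3 − 1 = 2 and tw(G) ≤ 2. For the lower bound, G contains the cycle 2–1–4–6–8–3–5–7–2, so G is not a forest; only forests have treewidth ≤ 1, hence tw(G) ≥ 2. Hence tw(G) = 2 exactly.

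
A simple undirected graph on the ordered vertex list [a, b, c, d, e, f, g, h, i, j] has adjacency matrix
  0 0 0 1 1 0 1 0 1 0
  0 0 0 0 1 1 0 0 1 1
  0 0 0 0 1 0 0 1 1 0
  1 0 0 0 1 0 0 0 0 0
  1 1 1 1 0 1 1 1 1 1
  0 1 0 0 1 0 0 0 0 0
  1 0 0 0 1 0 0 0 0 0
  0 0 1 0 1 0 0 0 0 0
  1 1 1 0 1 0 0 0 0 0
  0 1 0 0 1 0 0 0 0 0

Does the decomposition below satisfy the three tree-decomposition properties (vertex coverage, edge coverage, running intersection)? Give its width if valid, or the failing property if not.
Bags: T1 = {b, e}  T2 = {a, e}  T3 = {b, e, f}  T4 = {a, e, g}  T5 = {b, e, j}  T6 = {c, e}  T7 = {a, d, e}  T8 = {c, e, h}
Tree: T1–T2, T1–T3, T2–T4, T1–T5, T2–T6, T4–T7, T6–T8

A tree decomposition must satisfy three properties: every vertex lies in some bag; for every edge, both endpoints lie together in some bag; and for every vertex, the bags containing it form a connected subtree. Here vertex i appears in no bag, so the decomposition is invalid.

No — vertex i appears in no bag.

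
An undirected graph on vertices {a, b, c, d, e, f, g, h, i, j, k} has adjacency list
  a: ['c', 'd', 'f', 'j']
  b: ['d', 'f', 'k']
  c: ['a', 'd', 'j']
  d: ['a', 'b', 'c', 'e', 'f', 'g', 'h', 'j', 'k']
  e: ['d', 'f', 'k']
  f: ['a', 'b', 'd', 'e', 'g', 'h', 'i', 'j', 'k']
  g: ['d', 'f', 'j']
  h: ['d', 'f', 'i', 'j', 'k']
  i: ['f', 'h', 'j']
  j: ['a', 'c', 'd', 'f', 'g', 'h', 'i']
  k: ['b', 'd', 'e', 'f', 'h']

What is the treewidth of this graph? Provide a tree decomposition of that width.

Treewidth 3.
Bags: B1 = {d, f, h, j}  B2 = {d, f, h, k}  B3 = {a, d, f, j}  B4 = {b, d, f, k}  B5 = {d, f, g, j}  B6 = {f, h, i, j}  B7 = {d, e, f, k}  B8 = {a, c, d, j}
Tree: B1–B2, B1–B3, B2–B4, B1–B5, B1–B6, B4–B7, B3–B8

The largest bag has 4 vertices, giving width 3; this decomposition certifies tw(G) ≤ 3. For the lower bound, the 4 vertices {a, c, d, j} are pairwise adjacent, and any tree decomposition puts a clique entirely inside one bag — forcing width ≥ 3. Therefore the treewidth is 3.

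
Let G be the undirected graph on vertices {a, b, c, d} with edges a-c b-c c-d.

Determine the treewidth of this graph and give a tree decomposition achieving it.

The largest bag has 2 vertices, giving width 1; this decomposition certifies tw(G) ≤ 1. Since G has at least one edge (e.g. a–c), it is not an edgeless graph, so tw(G) ≥ 1. The upper and lower bounds meet at 1, so that is the treewidth.

Treewidth 1.
One optimal decomposition is:
Bags: B1 = {a, c}  B2 = {c, d}  B3 = {b, c}
Tree: B1–B2, B2–B3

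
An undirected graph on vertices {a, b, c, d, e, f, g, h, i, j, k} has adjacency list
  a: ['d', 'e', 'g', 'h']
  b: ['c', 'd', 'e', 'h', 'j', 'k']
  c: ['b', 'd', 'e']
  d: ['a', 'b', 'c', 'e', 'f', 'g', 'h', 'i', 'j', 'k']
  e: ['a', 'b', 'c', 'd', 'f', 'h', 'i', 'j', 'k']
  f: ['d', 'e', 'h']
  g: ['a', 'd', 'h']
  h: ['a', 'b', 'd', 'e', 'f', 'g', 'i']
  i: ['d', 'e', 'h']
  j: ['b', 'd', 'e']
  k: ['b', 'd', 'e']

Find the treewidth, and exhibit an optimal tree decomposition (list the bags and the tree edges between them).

Each bag holds 4 vertices, so the decomposition has width 3, which upper-bounds the treewidth. Conversely, {a, d, g, h} is a clique of size 4, and the vertices of any clique must share a bag in every tree decomposition; so some bag has ≥ 4 vertices and tw(G) ≥ 3. The upper and lower bounds meet at 3, so that is the treewidth.

Treewidth 3.
Bags: B1 = {b, d, e, h}  B2 = {d, e, h, i}  B3 = {d, e, f, h}  B4 = {a, d, e, h}  B5 = {b, c, d, e}  B6 = {b, d, e, j}  B7 = {a, d, g, h}  B8 = {b, d, e, k}
Tree: B1–B2, B1–B3, B2–B4, B1–B5, B5–B6, B4–B7, B6–B8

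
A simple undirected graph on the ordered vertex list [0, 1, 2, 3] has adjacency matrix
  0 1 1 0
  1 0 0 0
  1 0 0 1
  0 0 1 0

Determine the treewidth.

1

A width-1 tree decomposition is:
Bags: B1 = {0, 1}  B2 = {0, 2}  B3 = {2, 3}
Tree: B1–B2, B2–B3
Each bag holds 2 vertices, so the decomposition has width 1, which upper-bounds the treewidth. G has an edge, so its treewidth is at least 1. The upper and lower bounds meet at 1, so that is the treewidth.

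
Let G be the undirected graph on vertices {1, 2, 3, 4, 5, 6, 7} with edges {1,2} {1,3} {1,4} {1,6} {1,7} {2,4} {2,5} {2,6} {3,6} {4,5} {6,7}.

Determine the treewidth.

A width-2 tree decomposition is:
Bags: B1 = {1, 2, 4}  B2 = {1, 2, 6}  B3 = {1, 6, 7}  B4 = {2, 4, 5}  B5 = {1, 3, 6}
Tree: B1–B2, B2–B3, B1–B4, B3–B5
The largest bag has 3 vertices, giving width 2; this decomposition certifies tw(G) ≤ 2. On the other hand G contains the 3-clique {1, 2, 4}. A clique must lie in a single bag of any decomposition, so no decomposition can have width below 2. Combining the bounds, tw(G) = 2.

2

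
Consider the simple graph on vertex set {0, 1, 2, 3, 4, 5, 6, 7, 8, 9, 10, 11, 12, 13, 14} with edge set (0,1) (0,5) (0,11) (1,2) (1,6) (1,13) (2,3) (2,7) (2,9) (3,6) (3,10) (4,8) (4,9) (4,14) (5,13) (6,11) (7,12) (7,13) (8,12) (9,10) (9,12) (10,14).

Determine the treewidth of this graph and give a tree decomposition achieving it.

Treewidth 3.
One such decomposition:
Bags: B1 = {4, 8, 12, 14}  B2 = {4, 9, 12, 14}  B3 = {9, 10, 12, 14}  B4 = {7, 9, 10, 12}  B5 = {2, 7, 9, 10}  B6 = {2, 3, 7, 10}  B7 = {2, 3, 7, 13}  B8 = {1, 2, 3, 13}  B9 = {1, 3, 6, 13}  B10 = {1, 5, 6, 13}  B11 = {0, 1, 5, 6}  B12 = {0, 5, 6, 11}
Tree: B1–B2, B2–B3, B3–B4, B4–B5, B5–B6, B6–B7, B7–B8, B8–B9, B9–B10, B10–B11, B11–B12

Every bag has size at most 4, so the width is 4 − 1 = 3 and tw(G) ≤ 3. For the lower bound: the 4 vertex sets {4,8,14}, {12}, {9}, {2,3,7,10} are disjoint, each induces a connected subgraph, and every pair is joined by at least one edge of G. Contracting each set to a single vertex therefore yields K_{4} as a minor, and since treewidth is minor-monotone, tw(G) ≥ tw(K_{4}) = 3. Combining the bounds, tw(G) = 3.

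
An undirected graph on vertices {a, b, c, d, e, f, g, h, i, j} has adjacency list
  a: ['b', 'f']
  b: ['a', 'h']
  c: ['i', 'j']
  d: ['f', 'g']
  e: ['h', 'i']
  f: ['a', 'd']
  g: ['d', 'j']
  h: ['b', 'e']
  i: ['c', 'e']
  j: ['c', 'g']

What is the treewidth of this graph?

2

A width-2 tree decomposition is:
Bags: B1 = {b, e, h}  B2 = {a, b, e}  B3 = {a, e, f}  B4 = {d, e, f}  B5 = {d, e, g}  B6 = {e, g, j}  B7 = {c, e, j}  B8 = {c, e, i}
Tree: B1–B2, B2–B3, B3–B4, B4–B5, B5–B6, B6–B7, B7–B8
The largest bag has 3 vertices, giving width 2; this decomposition certifies tw(G) ≤ 2. Since e–h–b–a–f–d–g–j–c–i–e is a cycle in G, G is not acyclic. Forests are exactly the graphs of treewidth ≤ 1, so tw(G) ≥ 2. Hence tw(G) = 2 exactly.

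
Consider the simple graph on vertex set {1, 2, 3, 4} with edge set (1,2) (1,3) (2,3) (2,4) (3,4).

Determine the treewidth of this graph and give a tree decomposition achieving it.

Treewidth 2.
Bags: B1 = {2, 3, 4}  B2 = {1, 2, 3}
Tree: B1–B2

The largest bag has 3 vertices, giving width 2; this decomposition certifies tw(G) ≤ 2. Conversely, {1, 2, 3} is a clique of size 3, and the vertices of any clique must share a bag in every tree decomposition; so some bag has ≥ 3 vertices and tw(G) ≥ 2. Combining the bounds, tw(G) = 2.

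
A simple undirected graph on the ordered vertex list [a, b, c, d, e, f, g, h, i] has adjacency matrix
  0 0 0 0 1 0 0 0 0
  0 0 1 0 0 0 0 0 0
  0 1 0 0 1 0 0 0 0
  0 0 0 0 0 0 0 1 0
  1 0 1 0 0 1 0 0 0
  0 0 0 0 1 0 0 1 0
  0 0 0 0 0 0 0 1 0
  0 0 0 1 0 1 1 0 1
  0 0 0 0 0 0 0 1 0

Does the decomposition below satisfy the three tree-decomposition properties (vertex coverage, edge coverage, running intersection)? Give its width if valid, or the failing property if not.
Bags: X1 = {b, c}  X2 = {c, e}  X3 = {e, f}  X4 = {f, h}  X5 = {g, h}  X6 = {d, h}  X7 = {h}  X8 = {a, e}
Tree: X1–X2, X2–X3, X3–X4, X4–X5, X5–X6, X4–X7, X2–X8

No — vertex i appears in no bag.

A tree decomposition must satisfy three properties: every vertex lies in some bag; for every edge, both endpoints lie together in some bag; and for every vertex, the bags containing it form a connected subtree. Here vertex i appears in no bag, so the decomposition is invalid.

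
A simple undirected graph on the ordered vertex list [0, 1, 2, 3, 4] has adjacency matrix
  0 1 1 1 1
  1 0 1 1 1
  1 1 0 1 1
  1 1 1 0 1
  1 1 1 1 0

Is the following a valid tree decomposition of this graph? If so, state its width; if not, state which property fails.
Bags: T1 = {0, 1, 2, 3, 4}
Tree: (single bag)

Yes; width 4.

Every vertex of G appears in some bag (union = {0, 1, 2, 3, 4}); every edge is covered by a bag; and for each vertex v the set of bags containing v is connected in the bag tree. The decomposition is therefore valid. The largest bag has 5 vertices, so the width is 4.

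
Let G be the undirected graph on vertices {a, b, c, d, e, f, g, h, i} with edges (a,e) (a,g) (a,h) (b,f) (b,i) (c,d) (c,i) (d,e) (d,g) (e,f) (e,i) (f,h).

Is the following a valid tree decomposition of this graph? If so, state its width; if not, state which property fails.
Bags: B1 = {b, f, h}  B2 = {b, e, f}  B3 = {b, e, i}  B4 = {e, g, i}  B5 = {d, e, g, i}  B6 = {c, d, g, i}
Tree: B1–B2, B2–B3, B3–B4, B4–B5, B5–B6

A tree decomposition must satisfy three properties: every vertex lies in some bag; for every edge, both endpoints lie together in some bag; and for every vertex, the bags containing it form a connected subtree. Here vertex a appears in no bag, so the decomposition is invalid.

No — vertex a appears in no bag.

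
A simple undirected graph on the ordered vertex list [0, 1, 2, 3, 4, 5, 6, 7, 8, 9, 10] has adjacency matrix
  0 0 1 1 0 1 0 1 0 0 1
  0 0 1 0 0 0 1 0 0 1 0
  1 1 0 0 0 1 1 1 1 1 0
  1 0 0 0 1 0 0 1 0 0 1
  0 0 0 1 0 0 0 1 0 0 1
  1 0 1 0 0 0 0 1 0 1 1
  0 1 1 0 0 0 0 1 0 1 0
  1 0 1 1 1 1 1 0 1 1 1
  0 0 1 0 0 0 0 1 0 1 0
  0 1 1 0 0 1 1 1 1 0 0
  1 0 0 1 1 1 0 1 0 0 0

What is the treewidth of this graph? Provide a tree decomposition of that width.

Treewidth 3.
Bags: B1 = {3, 4, 7, 10}  B2 = {0, 3, 7, 10}  B3 = {0, 5, 7, 10}  B4 = {0, 2, 5, 7}  B5 = {2, 5, 7, 9}  B6 = {2, 6, 7, 9}  B7 = {1, 2, 6, 9}  B8 = {2, 7, 8, 9}
Tree: B1–B2, B2–B3, B3–B4, B4–B5, B5–B6, B6–B7, B6–B8

The largest bag has 4 vertices, giving width 3; this decomposition certifies tw(G) ≤ 3. For the lower bound, the 4 vertices {1, 2, 6, 9} are pairwise adjacent, and any tree decomposition puts a clique entirely inside one bag — forcing width ≥ 3. Hence tw(G) = 3 exactly.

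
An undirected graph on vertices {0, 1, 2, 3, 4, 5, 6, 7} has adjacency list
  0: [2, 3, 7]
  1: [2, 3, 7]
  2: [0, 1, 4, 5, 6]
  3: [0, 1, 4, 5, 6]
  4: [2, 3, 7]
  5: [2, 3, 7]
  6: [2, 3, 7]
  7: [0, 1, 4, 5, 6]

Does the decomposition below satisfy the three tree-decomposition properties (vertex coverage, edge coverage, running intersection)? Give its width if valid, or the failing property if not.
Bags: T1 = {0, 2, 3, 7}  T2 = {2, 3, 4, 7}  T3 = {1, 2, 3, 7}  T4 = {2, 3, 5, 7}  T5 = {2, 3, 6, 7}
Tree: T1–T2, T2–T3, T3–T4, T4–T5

Yes; width 3.

Every vertex of G appears in some bag (union = {0, 1, 2, 3, 4, 5, 6, 7}); every edge is covered by a bag; and for each vertex v the set of bags containing v is connected in the bag tree. The decomposition is therefore valid. The largest bag has 4 vertices, so the width is 3.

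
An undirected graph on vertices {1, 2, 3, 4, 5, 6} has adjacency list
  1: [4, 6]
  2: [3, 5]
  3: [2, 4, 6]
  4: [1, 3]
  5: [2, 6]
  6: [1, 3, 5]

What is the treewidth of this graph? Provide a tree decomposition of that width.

Treewidth 2.
Bags: B1 = {1, 4, 6}  B2 = {3, 4, 6}  B3 = {3, 5, 6}  B4 = {2, 3, 5}
Tree: B1–B2, B2–B3, B3–B4

Each bag holds 3 vertices, so the decomposition has width 2, which upper-bounds the treewidth. Since 1–4–3–6–1 is a cycle in G, G is not acyclic. Forests are exactly the graphs of treewidth ≤ 1, so tw(G) ≥ 2. Combining the bounds, tw(G) = 2.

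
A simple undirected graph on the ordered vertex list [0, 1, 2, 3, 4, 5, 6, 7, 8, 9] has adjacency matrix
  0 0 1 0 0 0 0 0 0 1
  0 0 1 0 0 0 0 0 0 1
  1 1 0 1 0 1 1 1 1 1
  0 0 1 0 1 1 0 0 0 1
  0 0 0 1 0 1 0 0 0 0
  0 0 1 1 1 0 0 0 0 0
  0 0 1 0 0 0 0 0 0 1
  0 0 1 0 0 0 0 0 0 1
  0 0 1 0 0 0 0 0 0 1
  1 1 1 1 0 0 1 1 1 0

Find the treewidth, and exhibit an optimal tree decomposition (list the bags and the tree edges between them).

Every bag has size at most 3, so the width is 3 − 1 = 2 and tw(G) ≤ 2. Conversely, {0, 2, 9} is a clique of size 3, and the vertices of any clique must share a bag in every tree decomposition; so some bag has ≥ 3 vertices and tw(G) ≥ 2. The upper and lower bounds meet at 2, so that is the treewidth.

Treewidth 2.
Bags: B1 = {2, 3, 5}  B2 = {2, 3, 9}  B3 = {3, 4, 5}  B4 = {1, 2, 9}  B5 = {2, 6, 9}  B6 = {2, 7, 9}  B7 = {2, 8, 9}  B8 = {0, 2, 9}
Tree: B1–B2, B1–B3, B2–B4, B2–B5, B2–B6, B4–B7, B4–B8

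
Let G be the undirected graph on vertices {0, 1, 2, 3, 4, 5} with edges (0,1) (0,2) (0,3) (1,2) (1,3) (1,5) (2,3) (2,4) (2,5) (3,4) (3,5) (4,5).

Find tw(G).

A width-3 tree decomposition is:
Bags: B1 = {1, 2, 3, 5}  B2 = {0, 1, 2, 3}  B3 = {2, 3, 4, 5}
Tree: B1–B2, B1–B3
The largest bag has 4 vertices, giving width 3; this decomposition certifies tw(G) ≤ 3. On the other hand G contains the 4-clique {0, 1, 2, 3}. A clique must lie in a single bag of any decomposition, so no decomposition can have width below 3. Hence tw(G) = 3 exactly.

3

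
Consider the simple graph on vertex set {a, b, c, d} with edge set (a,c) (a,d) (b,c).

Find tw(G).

A width-1 tree decomposition is:
Bags: B1 = {a, c}  B2 = {a, d}  B3 = {b, c}
Tree: B1–B2, B1–B3
Every bag has size at most 2, so the width is 2 − 1 = 1 and tw(G) ≤ 1. Since G has at least one edge (e.g. a–c), it is not an edgeless graph, so tw(G) ≥ 1. Hence tw(G) = 1 exactly.

1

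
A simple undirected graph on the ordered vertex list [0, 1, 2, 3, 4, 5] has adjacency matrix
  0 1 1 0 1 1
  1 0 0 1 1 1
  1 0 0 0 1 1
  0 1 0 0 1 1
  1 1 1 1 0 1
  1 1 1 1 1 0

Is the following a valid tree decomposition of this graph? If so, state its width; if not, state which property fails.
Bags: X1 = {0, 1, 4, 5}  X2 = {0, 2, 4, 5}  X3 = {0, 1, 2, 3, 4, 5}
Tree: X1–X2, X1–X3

A tree decomposition must satisfy three properties: every vertex lies in some bag; for every edge, both endpoints lie together in some bag; and for every vertex, the bags containing it form a connected subtree. Here bags containing vertex 2 are not connected in the tree, so the decomposition is invalid.

No — bags containing vertex 2 are not connected in the tree.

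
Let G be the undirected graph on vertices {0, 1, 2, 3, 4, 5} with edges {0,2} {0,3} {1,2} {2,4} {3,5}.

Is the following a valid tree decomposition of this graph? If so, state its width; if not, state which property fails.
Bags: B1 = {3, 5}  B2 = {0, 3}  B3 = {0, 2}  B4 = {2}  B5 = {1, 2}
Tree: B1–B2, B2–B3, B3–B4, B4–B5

A tree decomposition must satisfy three properties: every vertex lies in some bag; for every edge, both endpoints lie together in some bag; and for every vertex, the bags containing it form a connected subtree. Here vertex 4 appears in no bag, so the decomposition is invalid.

No — vertex 4 appears in no bag.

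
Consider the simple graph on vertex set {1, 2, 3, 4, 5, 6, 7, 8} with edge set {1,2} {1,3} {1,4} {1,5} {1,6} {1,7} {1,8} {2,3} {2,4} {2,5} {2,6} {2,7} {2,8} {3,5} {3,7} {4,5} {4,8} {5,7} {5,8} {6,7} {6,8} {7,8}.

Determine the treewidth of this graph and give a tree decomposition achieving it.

The largest bag has 5 vertices, giving width 4; this decomposition certifies tw(G) ≤ 4. Conversely, {1, 2, 4, 5, 8} is a clique of size 5, and the vertices of any clique must share a bag in every tree decomposition; so some bag has ≥ 5 vertices and tw(G) ≥ 4. The upper and lower bounds meet at 4, so that is the treewidth.

Treewidth 4.
One such decomposition:
Bags: B1 = {1, 2, 3, 5, 7}  B2 = {1, 2, 5, 7, 8}  B3 = {1, 2, 6, 7, 8}  B4 = {1, 2, 4, 5, 8}
Tree: B1–B2, B2–B3, B2–B4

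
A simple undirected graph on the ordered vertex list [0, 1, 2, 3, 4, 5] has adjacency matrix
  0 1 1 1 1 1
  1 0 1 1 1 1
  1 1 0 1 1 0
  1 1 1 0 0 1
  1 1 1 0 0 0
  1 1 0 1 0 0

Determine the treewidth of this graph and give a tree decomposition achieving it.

Treewidth 3.
One optimal decomposition is:
Bags: B1 = {0, 1, 2, 3}  B2 = {0, 1, 2, 4}  B3 = {0, 1, 3, 5}
Tree: B1–B2, B1–B3

The largest bag has 4 vertices, giving width 3; this decomposition certifies tw(G) ≤ 3. For the lower bound, the 4 vertices {0, 1, 2, 3} are pairwise adjacent, and any tree decomposition puts a clique entirely inside one bag — forcing width ≥ 3. Therefore the treewidth is 3.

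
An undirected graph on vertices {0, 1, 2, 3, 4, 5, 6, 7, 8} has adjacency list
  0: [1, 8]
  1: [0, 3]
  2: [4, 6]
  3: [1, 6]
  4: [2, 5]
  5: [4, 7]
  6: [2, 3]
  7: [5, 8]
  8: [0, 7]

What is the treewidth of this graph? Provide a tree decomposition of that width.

Every bag has size at most 3, so the width is 3 − 1 = 2 and tw(G) ≤ 2. Since 3–1–0–8–7–5–4–2–6–3 is a cycle in G, G is not acyclic. Forests are exactly the graphs of treewidth ≤ 1, so tw(G) ≥ 2. Combining the bounds, tw(G) = 2.

Treewidth 2.
One such decomposition:
Bags: B1 = {0, 1, 3}  B2 = {0, 3, 8}  B3 = {3, 7, 8}  B4 = {3, 5, 7}  B5 = {3, 4, 5}  B6 = {2, 3, 4}  B7 = {2, 3, 6}
Tree: B1–B2, B2–B3, B3–B4, B4–B5, B5–B6, B6–B7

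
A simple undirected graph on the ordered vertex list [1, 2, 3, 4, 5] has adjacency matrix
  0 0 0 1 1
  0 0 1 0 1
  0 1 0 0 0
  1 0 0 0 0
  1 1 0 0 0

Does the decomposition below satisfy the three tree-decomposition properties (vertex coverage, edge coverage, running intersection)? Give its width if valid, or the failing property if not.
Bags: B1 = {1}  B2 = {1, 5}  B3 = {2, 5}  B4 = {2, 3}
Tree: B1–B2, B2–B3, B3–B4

No — vertex 4 appears in no bag.

A tree decomposition must satisfy three properties: every vertex lies in some bag; for every edge, both endpoints lie together in some bag; and for every vertex, the bags containing it form a connected subtree. Here vertex 4 appears in no bag, so the decomposition is invalid.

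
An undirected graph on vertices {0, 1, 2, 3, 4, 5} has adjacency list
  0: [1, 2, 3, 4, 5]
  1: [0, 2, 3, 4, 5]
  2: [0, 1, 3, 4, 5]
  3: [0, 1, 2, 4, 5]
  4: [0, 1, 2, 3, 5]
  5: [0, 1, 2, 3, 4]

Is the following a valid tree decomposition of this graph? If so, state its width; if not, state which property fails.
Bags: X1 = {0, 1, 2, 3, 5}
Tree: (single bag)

No — vertex 4 appears in no bag.

A tree decomposition must satisfy three properties: every vertex lies in some bag; for every edge, both endpoints lie together in some bag; and for every vertex, the bags containing it form a connected subtree. Here vertex 4 appears in no bag, so the decomposition is invalid.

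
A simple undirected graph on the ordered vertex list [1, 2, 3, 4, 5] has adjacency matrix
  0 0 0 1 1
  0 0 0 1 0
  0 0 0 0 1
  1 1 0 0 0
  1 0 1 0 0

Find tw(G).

1

A width-1 tree decomposition is:
Bags: B1 = {1, 5}  B2 = {1, 4}  B3 = {3, 5}  B4 = {2, 4}
Tree: B1–B2, B1–B3, B2–B4
The largest bag has 2 vertices, giving width 1; this decomposition certifies tw(G) ≤ 1. Since G has at least one edge (e.g. 1–5), it is not an edgeless graph, so tw(G) ≥ 1. The upper and lower bounds meet at 1, so that is the treewidth.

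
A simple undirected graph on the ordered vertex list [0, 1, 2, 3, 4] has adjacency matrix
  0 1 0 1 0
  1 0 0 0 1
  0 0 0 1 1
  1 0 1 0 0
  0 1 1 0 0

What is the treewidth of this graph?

2

A width-2 tree decomposition is:
Bags: B1 = {1, 2, 4}  B2 = {0, 1, 2}  B3 = {0, 2, 3}
Tree: B1–B2, B2–B3
Every bag has size at most 3, so the width is 3 − 1 = 2 and tw(G) ≤ 2. For the lower bound, G contains the cycle 2–4–1–0–3–2, so G is not a forest; only forests have treewidth ≤ 1, hence tw(G) ≥ 2. Combining the bounds, tw(G) = 2.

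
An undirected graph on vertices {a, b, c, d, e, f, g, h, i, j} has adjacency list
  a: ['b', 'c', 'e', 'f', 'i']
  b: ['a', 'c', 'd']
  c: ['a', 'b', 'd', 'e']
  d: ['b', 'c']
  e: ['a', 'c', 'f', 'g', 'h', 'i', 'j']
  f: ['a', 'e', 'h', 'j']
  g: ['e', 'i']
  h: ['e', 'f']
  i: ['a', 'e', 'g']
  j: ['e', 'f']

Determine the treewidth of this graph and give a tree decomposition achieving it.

Each bag holds 3 vertices, so the decomposition has width 2, which upper-bounds the treewidth. On the other hand G contains the 3-clique {b, c, d}. A clique must lie in a single bag of any decomposition, so no decomposition can have width below 2. Combining the bounds, tw(G) = 2.

Treewidth 2.
Bags: B1 = {a, e, i}  B2 = {a, c, e}  B3 = {a, e, f}  B4 = {e, f, j}  B5 = {a, b, c}  B6 = {b, c, d}  B7 = {e, f, h}  B8 = {e, g, i}
Tree: B1–B2, B2–B3, B3–B4, B2–B5, B5–B6, B4–B7, B1–B8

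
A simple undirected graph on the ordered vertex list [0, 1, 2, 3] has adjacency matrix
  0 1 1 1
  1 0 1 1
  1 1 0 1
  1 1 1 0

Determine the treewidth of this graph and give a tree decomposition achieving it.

Treewidth 3.
One such decomposition:
Bags: B1 = {0, 1, 2, 3}
Tree: (single bag)

A single bag containing all 4 vertices is trivially a valid decomposition of width 3. For the lower bound, the 4 vertices {0, 1, 2, 3} are pairwise adjacent, and any tree decomposition puts a clique entirely inside one bag — forcing width ≥ 3. Hence tw(G) = 3 exactly.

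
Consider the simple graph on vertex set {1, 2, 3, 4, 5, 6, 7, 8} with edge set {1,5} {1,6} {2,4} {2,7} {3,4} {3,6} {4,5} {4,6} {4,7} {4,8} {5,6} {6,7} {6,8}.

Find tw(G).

A width-2 tree decomposition is:
Bags: B1 = {4, 6, 7}  B2 = {4, 5, 6}  B3 = {3, 4, 6}  B4 = {4, 6, 8}  B5 = {1, 5, 6}  B6 = {2, 4, 7}
Tree: B1–B2, B2–B3, B1–B4, B2–B5, B1–B6
The largest bag has 3 vertices, giving width 2; this decomposition certifies tw(G) ≤ 2. Conversely, {1, 5, 6} is a clique of size 3, and the vertices of any clique must share a bag in every tree decomposition; so some bag has ≥ 3 vertices and tw(G) ≥ 2. Hence tw(G) = 2 exactly.

2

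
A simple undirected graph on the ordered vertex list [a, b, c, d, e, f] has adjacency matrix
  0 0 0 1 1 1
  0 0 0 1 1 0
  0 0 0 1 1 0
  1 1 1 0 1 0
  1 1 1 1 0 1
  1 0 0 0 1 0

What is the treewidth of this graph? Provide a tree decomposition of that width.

The largest bag has 3 vertices, giving width 2; this decomposition certifies tw(G) ≤ 2. For the lower bound, the 3 vertices {c, d, e} are pairwise adjacent, and any tree decomposition puts a clique entirely inside one bag — forcing width ≥ 2. The upper and lower bounds meet at 2, so that is the treewidth.

Treewidth 2.
One such decomposition:
Bags: B1 = {a, d, e}  B2 = {b, d, e}  B3 = {c, d, e}  B4 = {a, e, f}
Tree: B1–B2, B2–B3, B1–B4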